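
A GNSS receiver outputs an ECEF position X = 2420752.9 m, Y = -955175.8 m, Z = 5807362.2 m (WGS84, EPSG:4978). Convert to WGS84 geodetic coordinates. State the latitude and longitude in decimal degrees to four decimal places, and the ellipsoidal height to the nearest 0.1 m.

λ = atan2(Y, X) = -21.53310065°; p = √(X²+Y²) = 2602384.6 m.
Bowring's method on WGS84 (a = 6378137 m, b = 6356752.314 m) gives φ = 66.00520034°, h = 3479.499 m.

lat 66.0052°, lon -21.5331°, h 3479.5 m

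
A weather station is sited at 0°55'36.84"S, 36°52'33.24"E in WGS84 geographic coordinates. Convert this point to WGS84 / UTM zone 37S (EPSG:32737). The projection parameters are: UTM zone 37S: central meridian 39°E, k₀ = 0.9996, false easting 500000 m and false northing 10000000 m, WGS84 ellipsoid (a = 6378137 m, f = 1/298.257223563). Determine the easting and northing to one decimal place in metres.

E 263617.1 m, N 9897478.7 m

Zone 37 central meridian λ₀ = 6×37 − 183 = 39°; Δλ = -2.1241°.
Transverse Mercator on WGS84 with k₀ = 0.9996 gives E = 263617.083 m, N = 9897478.705 m.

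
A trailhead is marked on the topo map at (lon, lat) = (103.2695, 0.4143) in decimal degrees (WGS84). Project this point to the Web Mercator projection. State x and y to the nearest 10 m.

Web Mercator is spherical with R = a = 6378137 m.
x = R·λ = 6378137 × 1.802392792 = 11495908.154 m.
y = R·ln tan(π/4 + φ/2) = 6378137 × 0.007230962 = 46120.067 m.

x 11495910 m, y 46120 m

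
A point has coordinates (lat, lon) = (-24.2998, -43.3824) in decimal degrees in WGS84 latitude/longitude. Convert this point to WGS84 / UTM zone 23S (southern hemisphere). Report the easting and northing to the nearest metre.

E 664159 m, N 7311627 m

Zone 23 central meridian λ₀ = 6×23 − 183 = -45°; Δλ = +1.6176°.
Transverse Mercator on WGS84 with k₀ = 0.9996 gives E = 664158.961 m, N = 7311627.011 m.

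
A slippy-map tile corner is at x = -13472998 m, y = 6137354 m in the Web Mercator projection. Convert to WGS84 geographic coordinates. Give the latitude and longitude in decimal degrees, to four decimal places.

lat 48.1830°, lon -121.0300°

R = 6378137 m. λ = x/R = -121.03000026°.
φ = 2·arctan(exp(y/R)) − 90° = 2·arctan(2.61758) − 90° = 48.18300185°.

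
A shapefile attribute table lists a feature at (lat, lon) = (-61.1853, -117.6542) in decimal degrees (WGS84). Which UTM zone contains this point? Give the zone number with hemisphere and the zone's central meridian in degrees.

UTM zone = ⌊(λ + 180)/6⌋ + 1; -117.6542° ∈ [-120°, -114°) → zone 11.
Hemisphere: S (φ < 0).
Central meridian λ₀ = 6×11 − 183 = -117°.

Zone 11S, central meridian -117°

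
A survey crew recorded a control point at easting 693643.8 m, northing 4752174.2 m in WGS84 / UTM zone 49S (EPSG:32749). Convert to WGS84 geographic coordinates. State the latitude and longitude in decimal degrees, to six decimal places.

lat -47.355200°, lon 113.564200°

Zone 49S: λ₀ = 111°, k₀ = 0.9996, false easting 500000 m, false northing 10000000 m.
Meridian distance M = (N − FN)/k₀ = -5249925.8 m.
Inverse transverse Mercator on WGS84 gives φ = -47.35520026°, λ = 113.56419969°.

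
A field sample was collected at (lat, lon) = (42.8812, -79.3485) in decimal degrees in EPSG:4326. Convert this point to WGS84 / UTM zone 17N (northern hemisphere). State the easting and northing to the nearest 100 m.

Zone 17 central meridian λ₀ = 6×17 − 183 = -81°; Δλ = +1.6515°.
Transverse Mercator on WGS84 with k₀ = 0.9996 gives E = 634871.504 m, N = 4748945.288 m.

E 634900 m, N 4748900 m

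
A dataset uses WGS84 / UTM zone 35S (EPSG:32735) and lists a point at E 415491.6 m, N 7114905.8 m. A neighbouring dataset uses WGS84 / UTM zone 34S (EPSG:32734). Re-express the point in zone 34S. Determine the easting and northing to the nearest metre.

E 1015969 m, N 7104956 m

UTM 35S → geographic: φ = -26.08249962°, λ = 26.15499967°.
UTM 34S (λ₀ = 21°) forward: E = 1015969.287 m, N = 7104956.352 m.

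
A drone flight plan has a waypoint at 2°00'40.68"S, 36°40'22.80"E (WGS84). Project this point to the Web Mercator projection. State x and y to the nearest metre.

Web Mercator is spherical with R = a = 6378137 m.
x = R·λ = 6378137 × 0.640064597 = 4082419.686 m.
y = R·ln tan(π/4 + φ/2) = 6378137 × -0.035111019 = -223942.890 m.

x 4082420 m, y -223943 m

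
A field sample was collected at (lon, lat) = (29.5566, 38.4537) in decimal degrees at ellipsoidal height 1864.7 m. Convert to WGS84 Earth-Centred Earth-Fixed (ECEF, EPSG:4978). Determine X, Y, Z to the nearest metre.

X 4351717 m, Y 2467761 m, Z 3946165 m

WGS84: a = 6378137 m, e² = 0.006694380; N(φ) = a/√(1−e²sin²φ) = 6386409.456 m.
X = (N+h)·cosφ·cosλ = 4351716.642 m; Y = (N+h)·cosφ·sinλ = 2467760.925 m; Z = (N(1−e²)+h)·sinφ = 3946165.468 m.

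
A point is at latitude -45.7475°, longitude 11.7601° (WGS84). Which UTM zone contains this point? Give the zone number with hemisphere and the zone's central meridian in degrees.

Zone 32S, central meridian 9°

UTM zone = ⌊(λ + 180)/6⌋ + 1; 11.7601° ∈ [6°, 12°) → zone 32.
Hemisphere: S (φ < 0).
Central meridian λ₀ = 6×32 − 183 = 9°.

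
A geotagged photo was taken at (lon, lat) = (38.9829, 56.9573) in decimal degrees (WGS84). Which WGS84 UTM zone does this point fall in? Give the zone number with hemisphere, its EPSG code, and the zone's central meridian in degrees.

UTM zone = ⌊(λ + 180)/6⌋ + 1; 38.9829° ∈ [36°, 42°) → zone 37.
Hemisphere: N (φ ≥ 0).
Central meridian λ₀ = 6×37 − 183 = 39°.
EPSG code: 32637.

Zone 37N (EPSG:32637), central meridian 39°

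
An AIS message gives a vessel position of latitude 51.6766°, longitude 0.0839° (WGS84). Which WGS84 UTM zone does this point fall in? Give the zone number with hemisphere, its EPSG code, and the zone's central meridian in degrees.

Zone 31N (EPSG:32631), central meridian 3°

UTM zone = ⌊(λ + 180)/6⌋ + 1; 0.0839° ∈ [0°, 6°) → zone 31.
Hemisphere: N (φ ≥ 0).
Central meridian λ₀ = 6×31 − 183 = 3°.
EPSG code: 32631.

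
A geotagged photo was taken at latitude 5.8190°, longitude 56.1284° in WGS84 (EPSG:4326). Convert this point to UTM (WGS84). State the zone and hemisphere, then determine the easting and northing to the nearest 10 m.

Zone 40N: E 403510 m, N 643270 m

Longitude 56.1284° lies in the 6° band [54°, 60°), giving zone 40; latitude is north of the equator, so 40N.
Zone 40 central meridian λ₀ = 6×40 − 183 = 57°; Δλ = -0.8716°.
Transverse Mercator on WGS84 with k₀ = 0.9996 gives E = 403505.514 m, N = 643270.916 m.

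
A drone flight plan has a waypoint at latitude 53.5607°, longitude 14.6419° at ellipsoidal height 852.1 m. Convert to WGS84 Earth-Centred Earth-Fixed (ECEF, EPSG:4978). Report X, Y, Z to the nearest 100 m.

X 3673900 m, Y 959800 m, Z 5108500 m

WGS84: a = 6378137 m, e² = 0.006694380; N(φ) = a/√(1−e²sin²φ) = 6391998.998 m.
X = (N+h)·cosφ·cosλ = 3673852.491 m; Y = (N+h)·cosφ·sinλ = 959836.394 m; Z = (N(1−e²)+h)·sinφ = 5108538.516 m.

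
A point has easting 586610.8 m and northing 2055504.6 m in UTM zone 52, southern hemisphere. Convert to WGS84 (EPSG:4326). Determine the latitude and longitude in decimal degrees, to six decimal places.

Zone 52S: λ₀ = 129°, k₀ = 0.9996, false easting 500000 m, false northing 10000000 m.
Meridian distance M = (N − FN)/k₀ = -7947674.5 m.
Inverse transverse Mercator on WGS84 gives φ = -71.58579996°, λ = 131.45720107°.

lat -71.585800°, lon 131.457201°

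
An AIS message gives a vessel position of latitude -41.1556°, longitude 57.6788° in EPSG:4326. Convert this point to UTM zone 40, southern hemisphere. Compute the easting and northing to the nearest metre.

Zone 40 central meridian λ₀ = 6×40 − 183 = 57°; Δλ = +0.6788°.
Transverse Mercator on WGS84 with k₀ = 0.9996 gives E = 556953.834 m, N = 5443747.594 m.

E 556954 m, N 5443748 m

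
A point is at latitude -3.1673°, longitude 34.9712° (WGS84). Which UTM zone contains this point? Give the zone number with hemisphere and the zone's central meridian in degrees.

UTM zone = ⌊(λ + 180)/6⌋ + 1; 34.9712° ∈ [30°, 36°) → zone 36.
Hemisphere: S (φ < 0).
Central meridian λ₀ = 6×36 − 183 = 33°.

Zone 36S, central meridian 33°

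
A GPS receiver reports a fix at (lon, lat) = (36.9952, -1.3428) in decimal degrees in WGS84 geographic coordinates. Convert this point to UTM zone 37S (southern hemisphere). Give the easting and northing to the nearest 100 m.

Zone 37 central meridian λ₀ = 6×37 − 183 = 39°; Δλ = -2.0048°.
Transverse Mercator on WGS84 with k₀ = 0.9996 gives E = 276931.028 m, N = 9851488.498 m.

E 276900 m, N 9851500 m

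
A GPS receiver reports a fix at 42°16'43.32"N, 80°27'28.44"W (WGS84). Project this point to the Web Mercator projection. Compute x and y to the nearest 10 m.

Web Mercator is spherical with R = a = 6378137 m.
x = R·λ = 6378137 × -1.404255264 = -8956532.458 m.
y = R·ln tan(π/4 + φ/2) = 6378137 × 0.815727102 = 5202819.209 m.

x -8956530 m, y 5202820 m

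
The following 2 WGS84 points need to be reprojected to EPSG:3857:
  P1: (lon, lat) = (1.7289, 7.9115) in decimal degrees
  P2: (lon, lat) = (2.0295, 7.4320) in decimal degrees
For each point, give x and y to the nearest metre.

Web Mercator: x = R·λ, y = R·ln tan(π/4+φ/2), R = 6378137 m.
P1 (7.9115°, 1.7289°) → (192460.268, 883516.233) m.
P2 (7.4320°, 2.0295°) → (225922.907, 829656.283) m.

P1: x 192460 m, y 883516 m; P2: x 225923 m, y 829656 m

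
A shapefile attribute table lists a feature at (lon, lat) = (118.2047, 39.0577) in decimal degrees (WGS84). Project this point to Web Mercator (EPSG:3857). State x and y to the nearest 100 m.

x 13158500 m, y 4729900 m

Web Mercator is spherical with R = a = 6378137 m.
x = R·λ = 6378137 × 2.063061206 = 13158487.013 m.
y = R·ln tan(π/4 + φ/2) = 6378137 × 0.741586450 = 4729939.976 m.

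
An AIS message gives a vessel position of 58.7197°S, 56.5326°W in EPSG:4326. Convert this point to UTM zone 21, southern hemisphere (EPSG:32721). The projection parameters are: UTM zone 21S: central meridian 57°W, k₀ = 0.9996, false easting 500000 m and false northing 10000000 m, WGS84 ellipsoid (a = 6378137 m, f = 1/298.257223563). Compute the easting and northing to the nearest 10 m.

E 527070 m, N 3491060 m

Zone 21 central meridian λ₀ = 6×21 − 183 = -57°; Δλ = +0.4674°.
Transverse Mercator on WGS84 with k₀ = 0.9996 gives E = 527070.991 m, N = 3491064.497 m.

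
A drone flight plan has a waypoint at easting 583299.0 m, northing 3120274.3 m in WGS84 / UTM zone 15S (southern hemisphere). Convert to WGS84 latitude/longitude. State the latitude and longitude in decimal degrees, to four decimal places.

lat -62.0406°, lon -91.4074°

Zone 15S: λ₀ = -93°, k₀ = 0.9996, false easting 500000 m, false northing 10000000 m.
Meridian distance M = (N − FN)/k₀ = -6882478.7 m.
Inverse transverse Mercator on WGS84 gives φ = -62.04059996°, λ = -91.40740063°.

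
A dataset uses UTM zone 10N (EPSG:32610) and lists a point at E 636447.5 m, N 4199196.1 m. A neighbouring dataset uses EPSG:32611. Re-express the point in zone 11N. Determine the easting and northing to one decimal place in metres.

UTM 10N → geographic: φ = 37.93010014°, λ = -121.44740043°.
UTM 11N (λ₀ = -117°) forward: E = 109063.147 m, N = 4207396.737 m.

E 109063.1 m, N 4207396.7 m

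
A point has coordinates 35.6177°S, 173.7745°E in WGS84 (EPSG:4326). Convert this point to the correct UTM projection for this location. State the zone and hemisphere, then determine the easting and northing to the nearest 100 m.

Zone 59S: E 751300 m, N 6054900 m

Longitude 173.7745° lies in the 6° band [168°, 174°), giving zone 59; latitude is south of the equator, so 59S.
Zone 59 central meridian λ₀ = 6×59 − 183 = 171°; Δλ = +2.7745°.
Transverse Mercator on WGS84 with k₀ = 0.9996 gives E = 751292.263 m, N = 6054907.886 m.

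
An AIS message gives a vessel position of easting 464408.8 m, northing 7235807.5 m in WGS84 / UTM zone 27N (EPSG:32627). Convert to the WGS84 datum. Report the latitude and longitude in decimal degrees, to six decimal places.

Zone 27N: λ₀ = -21°, k₀ = 0.9996, false easting 500000 m.
Meridian distance M = (N − FN)/k₀ = 7238703.0 m.
Inverse transverse Mercator on WGS84 gives φ = 65.24350038°, λ = -21.76169895°.

lat 65.243500°, lon -21.761699°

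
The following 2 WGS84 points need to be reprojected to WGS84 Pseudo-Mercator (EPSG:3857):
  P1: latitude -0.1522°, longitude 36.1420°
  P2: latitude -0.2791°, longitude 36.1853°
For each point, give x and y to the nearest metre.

P1: x 4023309 m, y -16943 m; P2: x 4028129 m, y -31069 m

Web Mercator: x = R·λ, y = R·ln tan(π/4+φ/2), R = 6378137 m.
P1 (-0.1522°, 36.1420°) → (4023309.036, -16942.846) m.
P2 (-0.2791°, 36.1853°) → (4028129.170, -31069.393) m.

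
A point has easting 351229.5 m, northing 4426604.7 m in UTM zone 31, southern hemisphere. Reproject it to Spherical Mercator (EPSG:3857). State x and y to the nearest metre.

x 101445 m, y -6497331 m

Unproject from UTM 31S (λ₀ = 3°) → φ = -50.29390007°, λ = 0.91129962°.
Web Mercator (R = 6378137 m): x = 101445.410 m, y = -6497330.592 m.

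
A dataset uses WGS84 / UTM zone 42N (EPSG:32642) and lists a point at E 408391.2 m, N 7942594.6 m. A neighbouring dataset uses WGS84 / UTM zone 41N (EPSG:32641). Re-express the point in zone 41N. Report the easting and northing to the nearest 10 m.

E 620060 m, N 7944010 m

UTM 42N → geographic: φ = 71.56690027°, λ = 66.40349930°.
UTM 41N (λ₀ = 63°) forward: E = 620057.406 m, N = 7944009.039 m.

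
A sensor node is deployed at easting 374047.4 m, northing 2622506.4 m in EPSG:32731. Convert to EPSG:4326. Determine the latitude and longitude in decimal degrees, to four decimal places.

lat -66.4910°, lon 0.1696°

Zone 31S: λ₀ = 3°, k₀ = 0.9996, false easting 500000 m, false northing 10000000 m.
Meridian distance M = (N − FN)/k₀ = -7380445.8 m.
Inverse transverse Mercator on WGS84 gives φ = -66.49099993°, λ = 0.16960033°.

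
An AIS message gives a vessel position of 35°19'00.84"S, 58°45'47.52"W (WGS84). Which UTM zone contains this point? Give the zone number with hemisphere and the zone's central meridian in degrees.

UTM zone = ⌊(λ + 180)/6⌋ + 1; -58.7632° ∈ [-60°, -54°) → zone 21.
Hemisphere: S (φ < 0).
Central meridian λ₀ = 6×21 − 183 = -57°.

Zone 21S, central meridian -57°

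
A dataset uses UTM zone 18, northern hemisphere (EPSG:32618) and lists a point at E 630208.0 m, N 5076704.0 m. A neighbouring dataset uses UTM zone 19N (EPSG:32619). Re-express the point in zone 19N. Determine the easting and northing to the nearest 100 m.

UTM 18N → geographic: φ = 45.83160005°, λ = -73.32350021°.
UTM 19N (λ₀ = -69°) forward: E = 164216.240 m, N = 5084433.350 m.

E 164200 m, N 5084400 m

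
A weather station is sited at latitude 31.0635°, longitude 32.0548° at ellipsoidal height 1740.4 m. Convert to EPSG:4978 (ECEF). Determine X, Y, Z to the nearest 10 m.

X 4635920 m, Y 2903020 m, Z 3272820 m

WGS84: a = 6378137 m, e² = 0.006694380; N(φ) = a/√(1−e²sin²φ) = 6383828.595 m.
X = (N+h)·cosφ·cosλ = 4635923.678 m; Y = (N+h)·cosφ·sinλ = 2903015.599 m; Z = (N(1−e²)+h)·sinφ = 3272824.200 m.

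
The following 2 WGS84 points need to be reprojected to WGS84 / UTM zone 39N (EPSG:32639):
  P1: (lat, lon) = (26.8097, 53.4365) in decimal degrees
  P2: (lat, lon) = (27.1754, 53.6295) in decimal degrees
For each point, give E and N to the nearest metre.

P1: E 742187 m, N 2967682 m; P2: E 760534 m, N 3008594 m

UTM zone 39N: λ₀ = 51°, k₀ = 0.9996.
P1 (26.8097°, 53.4365°) → (742186.996, 2967681.539) m.
P2 (27.1754°, 53.6295°) → (760534.028, 3008594.332) m.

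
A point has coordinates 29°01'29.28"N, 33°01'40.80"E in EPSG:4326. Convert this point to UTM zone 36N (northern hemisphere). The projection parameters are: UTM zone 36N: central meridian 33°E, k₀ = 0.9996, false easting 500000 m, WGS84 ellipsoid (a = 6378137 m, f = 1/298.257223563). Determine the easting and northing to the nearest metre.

E 502727 m, N 3210734 m

Zone 36 central meridian λ₀ = 6×36 − 183 = 33°; Δλ = +0.0280°.
Transverse Mercator on WGS84 with k₀ = 0.9996 gives E = 502726.547 m, N = 3210733.572 m.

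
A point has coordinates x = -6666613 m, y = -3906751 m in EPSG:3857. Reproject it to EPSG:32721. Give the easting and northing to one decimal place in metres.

E 230505.6 m, N 6335448.4 m

Web Mercator inverse (R = 6378137 m) → φ = -33.08619873°, λ = -59.88720351°.
UTM 21S forward: E = 230505.619 m, N = 6335448.383 m.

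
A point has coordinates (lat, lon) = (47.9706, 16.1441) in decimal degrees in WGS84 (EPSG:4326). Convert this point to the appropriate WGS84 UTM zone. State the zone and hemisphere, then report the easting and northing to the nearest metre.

Longitude 16.1441° lies in the 6° band [12°, 18°), giving zone 33; latitude is north of the equator, so 33N.
Zone 33 central meridian λ₀ = 6×33 − 183 = 15°; Δλ = +1.1441°.
Transverse Mercator on WGS84 with k₀ = 0.9996 gives E = 585392.614 m, N = 5313665.878 m.

Zone 33N: E 585393 m, N 5313666 m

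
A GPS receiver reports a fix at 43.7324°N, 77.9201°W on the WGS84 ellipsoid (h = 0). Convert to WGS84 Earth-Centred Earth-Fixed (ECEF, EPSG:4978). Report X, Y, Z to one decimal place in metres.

WGS84: a = 6378137 m, e² = 0.006694380; N(φ) = a/√(1−e²sin²φ) = 6388363.799 m.
X = (N+h)·cosφ·cosλ = 966032.720 m; Y = (N+h)·cosφ·sinλ = -4513865.372 m; Z = (N(1−e²)+h)·sinφ = 4386655.373 m.

X 966032.7 m, Y -4513865.4 m, Z 4386655.4 m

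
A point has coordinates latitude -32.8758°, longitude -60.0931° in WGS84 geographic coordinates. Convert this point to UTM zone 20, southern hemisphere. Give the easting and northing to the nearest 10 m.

Zone 20 central meridian λ₀ = 6×20 − 183 = -63°; Δλ = +2.9069°.
Transverse Mercator on WGS84 with k₀ = 0.9996 gives E = 771978.595 m, N = 6358734.648 m.

E 771980 m, N 6358730 m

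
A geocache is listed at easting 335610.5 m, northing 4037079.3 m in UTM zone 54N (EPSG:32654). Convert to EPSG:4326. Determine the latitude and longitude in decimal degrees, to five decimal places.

lat 36.46490°, lon 139.16530°

Zone 54N: λ₀ = 141°, k₀ = 0.9996, false easting 500000 m.
Meridian distance M = (N − FN)/k₀ = 4038694.8 m.
Inverse transverse Mercator on WGS84 gives φ = 36.46490042°, λ = 139.16529992°.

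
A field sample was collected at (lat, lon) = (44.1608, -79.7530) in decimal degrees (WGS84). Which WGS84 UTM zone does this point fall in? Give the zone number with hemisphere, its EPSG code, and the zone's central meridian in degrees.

UTM zone = ⌊(λ + 180)/6⌋ + 1; -79.7530° ∈ [-84°, -78°) → zone 17.
Hemisphere: N (φ ≥ 0).
Central meridian λ₀ = 6×17 − 183 = -81°.
EPSG code: 32617.

Zone 17N (EPSG:32617), central meridian -81°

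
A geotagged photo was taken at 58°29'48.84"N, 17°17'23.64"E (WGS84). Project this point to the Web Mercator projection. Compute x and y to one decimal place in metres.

Web Mercator is spherical with R = a = 6378137 m.
x = R·λ = 6378137 × 0.301765682 = 1924702.864 m.
y = R·ln tan(π/4 + φ/2) = 6378137 × 1.265641233 = 8072433.179 m.

x 1924702.9 m, y 8072433.2 m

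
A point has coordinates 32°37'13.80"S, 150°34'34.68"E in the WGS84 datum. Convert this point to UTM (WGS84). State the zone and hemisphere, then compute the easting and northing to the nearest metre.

Zone 56S: E 272595 m, N 6388189 m

Longitude 150.5763° lies in the 6° band [150°, 156°), giving zone 56; latitude is south of the equator, so 56S.
Zone 56 central meridian λ₀ = 6×56 − 183 = 153°; Δλ = -2.4237°.
Transverse Mercator on WGS84 with k₀ = 0.9996 gives E = 272595.115 m, N = 6388189.416 m.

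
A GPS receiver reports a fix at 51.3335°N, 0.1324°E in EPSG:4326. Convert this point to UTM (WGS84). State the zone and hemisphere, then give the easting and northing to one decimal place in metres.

Longitude 0.1324° lies in the 6° band [0°, 6°), giving zone 31; latitude is north of the equator, so 31N.
Zone 31 central meridian λ₀ = 6×31 − 183 = 3°; Δλ = -2.8676°.
Transverse Mercator on WGS84 with k₀ = 0.9996 gives E = 300245.822 m, N = 5690816.876 m.

Zone 31N: E 300245.8 m, N 5690816.9 m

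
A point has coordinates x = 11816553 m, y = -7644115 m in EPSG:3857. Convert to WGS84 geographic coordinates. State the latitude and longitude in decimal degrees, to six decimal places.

R = 6378137 m. λ = x/R = 106.14990166°.
φ = 2·arctan(exp(y/R)) − 90° = 2·arctan(0.30165) − 90° = -56.42810201°.

lat -56.428102°, lon 106.149902°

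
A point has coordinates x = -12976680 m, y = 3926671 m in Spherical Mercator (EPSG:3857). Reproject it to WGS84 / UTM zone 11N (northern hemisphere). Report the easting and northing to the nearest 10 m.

Web Mercator inverse (R = 6378137 m) → φ = 33.23599943°, λ = -116.57149981°.
UTM 11N forward: E = 539921.945 m, N = 3677532.181 m.

E 539920 m, N 3677530 m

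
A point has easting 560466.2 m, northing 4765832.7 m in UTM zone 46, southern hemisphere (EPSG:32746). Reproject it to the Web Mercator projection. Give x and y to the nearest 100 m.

x 10441700 m, y -5984300 m

Unproject from UTM 46S (λ₀ = 93°) → φ = -47.25819989°, λ = 93.79920052°.
Web Mercator (R = 6378137 m): x = 10441679.239 m, y = -5984321.172 m.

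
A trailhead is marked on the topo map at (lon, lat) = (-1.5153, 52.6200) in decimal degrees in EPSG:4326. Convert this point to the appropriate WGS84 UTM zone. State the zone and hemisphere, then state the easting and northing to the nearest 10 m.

Zone 30N: E 600510 m, N 5831030 m

Longitude -1.5153° lies in the 6° band [-6°, 0°), giving zone 30; latitude is north of the equator, so 30N.
Zone 30 central meridian λ₀ = 6×30 − 183 = -3°; Δλ = +1.4847°.
Transverse Mercator on WGS84 with k₀ = 0.9996 gives E = 600508.415 m, N = 5831034.911 m.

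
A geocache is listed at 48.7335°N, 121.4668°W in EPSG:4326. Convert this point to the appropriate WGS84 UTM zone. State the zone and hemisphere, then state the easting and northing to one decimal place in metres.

Longitude -121.4668° lies in the 6° band [-126°, -120°), giving zone 10; latitude is north of the equator, so 10N.
Zone 10 central meridian λ₀ = 6×10 − 183 = -123°; Δλ = +1.5332°.
Transverse Mercator on WGS84 with k₀ = 0.9996 gives E = 612737.465 m, N = 5398964.839 m.

Zone 10N: E 612737.5 m, N 5398964.8 m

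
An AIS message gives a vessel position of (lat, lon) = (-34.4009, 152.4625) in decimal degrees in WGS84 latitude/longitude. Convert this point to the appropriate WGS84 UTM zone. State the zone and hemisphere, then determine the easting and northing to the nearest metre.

Longitude 152.4625° lies in the 6° band [150°, 156°), giving zone 56; latitude is south of the equator, so 56S.
Zone 56 central meridian λ₀ = 6×56 − 183 = 153°; Δλ = -0.5375°.
Transverse Mercator on WGS84 with k₀ = 0.9996 gives E = 450597.175 m, N = 6193260.648 m.

Zone 56S: E 450597 m, N 6193261 m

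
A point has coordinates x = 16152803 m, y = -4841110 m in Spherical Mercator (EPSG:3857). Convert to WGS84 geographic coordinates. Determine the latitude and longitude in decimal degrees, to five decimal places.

lat -39.82890°, lon 145.10310°

R = 6378137 m. λ = x/R = 145.10309816°.
φ = 2·arctan(exp(y/R)) − 90° = 2·arctan(0.46813) − 90° = -39.82890306°.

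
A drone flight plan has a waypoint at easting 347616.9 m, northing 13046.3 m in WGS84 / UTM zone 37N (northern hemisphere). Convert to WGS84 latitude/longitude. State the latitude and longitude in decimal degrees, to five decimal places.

Zone 37N: λ₀ = 39°, k₀ = 0.9996, false easting 500000 m.
Meridian distance M = (N − FN)/k₀ = 13051.5 m.
Inverse transverse Mercator on WGS84 gives φ = 0.11800003°, λ = 37.63069991°.

lat 0.11800°, lon 37.63070°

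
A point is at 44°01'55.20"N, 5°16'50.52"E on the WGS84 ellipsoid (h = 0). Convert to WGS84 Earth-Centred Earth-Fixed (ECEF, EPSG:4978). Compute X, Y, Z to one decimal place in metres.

WGS84: a = 6378137 m, e² = 0.006694380; N(φ) = a/√(1−e²sin²φ) = 6388475.887 m.
X = (N+h)·cosφ·cosλ = 4573511.879 m; Y = (N+h)·cosφ·sinλ = 422718.079 m; Z = (N(1−e²)+h)·sinφ = 4410648.608 m.

X 4573511.9 m, Y 422718.1 m, Z 4410648.6 m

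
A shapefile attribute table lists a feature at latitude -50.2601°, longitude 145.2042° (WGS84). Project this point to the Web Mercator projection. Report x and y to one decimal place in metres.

x 16164057.6 m, y -6491443.0 m

Web Mercator is spherical with R = a = 6378137 m.
x = R·λ = 6378137 × 2.534291378 = 16164057.605 m.
y = R·ln tan(π/4 + φ/2) = 6378137 × -1.017764752 = -6491443.024 m.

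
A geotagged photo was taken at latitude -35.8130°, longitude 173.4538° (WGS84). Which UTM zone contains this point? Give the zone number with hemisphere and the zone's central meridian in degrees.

Zone 59S, central meridian 171°

UTM zone = ⌊(λ + 180)/6⌋ + 1; 173.4538° ∈ [168°, 174°) → zone 59.
Hemisphere: S (φ < 0).
Central meridian λ₀ = 6×59 − 183 = 171°.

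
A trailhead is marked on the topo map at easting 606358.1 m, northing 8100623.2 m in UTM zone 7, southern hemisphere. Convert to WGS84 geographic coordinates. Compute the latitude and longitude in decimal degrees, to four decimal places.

Zone 7S: λ₀ = -141°, k₀ = 0.9996, false easting 500000 m, false northing 10000000 m.
Meridian distance M = (N − FN)/k₀ = -1900136.9 m.
Inverse transverse Mercator on WGS84 gives φ = -17.17670010°, λ = -139.99990008°.

lat -17.1767°, lon -139.9999°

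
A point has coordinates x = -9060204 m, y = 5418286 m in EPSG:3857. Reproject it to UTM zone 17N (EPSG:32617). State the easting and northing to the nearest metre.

E 468637 m, N 4838016 m

Web Mercator inverse (R = 6378137 m) → φ = 43.69449720°, λ = -81.38919730°.
UTM 17N forward: E = 468636.777 m, N = 4838015.816 m.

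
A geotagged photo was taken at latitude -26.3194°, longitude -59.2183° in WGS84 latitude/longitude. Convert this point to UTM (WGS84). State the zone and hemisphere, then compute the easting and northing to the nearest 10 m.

Zone 21S: E 278570 m, N 7087040 m

Longitude -59.2183° lies in the 6° band [-60°, -54°), giving zone 21; latitude is south of the equator, so 21S.
Zone 21 central meridian λ₀ = 6×21 − 183 = -57°; Δλ = -2.2183°.
Transverse Mercator on WGS84 with k₀ = 0.9996 gives E = 278567.678 m, N = 7087042.670 m.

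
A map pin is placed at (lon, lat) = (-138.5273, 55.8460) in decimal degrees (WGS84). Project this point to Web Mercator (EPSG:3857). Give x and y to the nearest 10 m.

x -15420790 m, y 7527820 m

Web Mercator is spherical with R = a = 6378137 m.
x = R·λ = 6378137 × -2.417757489 = -15420788.497 m.
y = R·ln tan(π/4 + φ/2) = 6378137 × 1.180253653 = 7527819.495 m.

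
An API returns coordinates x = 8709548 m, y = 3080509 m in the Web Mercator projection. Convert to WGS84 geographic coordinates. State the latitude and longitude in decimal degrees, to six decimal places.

lat 26.655600°, lon 78.239201°

R = 6378137 m. λ = x/R = 78.23920086°.
φ = 2·arctan(exp(y/R)) − 90° = 2·arctan(1.62090) − 90° = 26.65559984°.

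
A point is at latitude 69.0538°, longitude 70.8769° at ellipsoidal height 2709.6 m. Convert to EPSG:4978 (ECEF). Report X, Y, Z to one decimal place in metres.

X 749474.8 m, Y 2161535.4 m, Z 5936651.5 m

WGS84: a = 6378137 m, e² = 0.006694380; N(φ) = a/√(1−e²sin²φ) = 6396839.397 m.
X = (N+h)·cosφ·cosλ = 749474.837 m; Y = (N+h)·cosφ·sinλ = 2161535.375 m; Z = (N(1−e²)+h)·sinφ = 5936651.525 m.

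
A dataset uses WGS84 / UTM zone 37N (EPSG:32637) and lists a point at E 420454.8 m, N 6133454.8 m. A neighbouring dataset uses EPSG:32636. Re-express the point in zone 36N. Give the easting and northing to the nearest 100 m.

UTM 37N → geographic: φ = 55.34099996°, λ = 37.74580065°.
UTM 36N (λ₀ = 33°) forward: E = 800880.153 m, N = 6142998.064 m.

E 800900 m, N 6143000 m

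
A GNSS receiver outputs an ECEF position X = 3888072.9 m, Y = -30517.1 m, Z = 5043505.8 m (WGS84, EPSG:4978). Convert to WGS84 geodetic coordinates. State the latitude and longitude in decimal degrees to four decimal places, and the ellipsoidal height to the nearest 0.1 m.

lat 52.5561°, lon -0.4497°, h 3581.3 m

λ = atan2(Y, X) = -0.44969968°; p = √(X²+Y²) = 3888192.7 m.
Bowring's method on WGS84 (a = 6378137 m, b = 6356752.314 m) gives φ = 52.55609974°, h = 3581.297 m.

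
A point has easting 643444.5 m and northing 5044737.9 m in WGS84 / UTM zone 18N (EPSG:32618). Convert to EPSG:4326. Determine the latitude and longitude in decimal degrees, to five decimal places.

lat 45.54140°, lon -73.16260°

Zone 18N: λ₀ = -75°, k₀ = 0.9996, false easting 500000 m.
Meridian distance M = (N − FN)/k₀ = 5046756.6 m.
Inverse transverse Mercator on WGS84 gives φ = 45.54140010°, λ = -73.16260018°.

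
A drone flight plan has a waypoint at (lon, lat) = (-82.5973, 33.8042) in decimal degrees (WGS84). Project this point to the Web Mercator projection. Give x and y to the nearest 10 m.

x -9194690 m, y 4002540 m

Web Mercator is spherical with R = a = 6378137 m.
x = R·λ = 6378137 × -1.441594838 = -9194689.377 m.
y = R·ln tan(π/4 + φ/2) = 6378137 × 0.627540781 = 4002541.073 m.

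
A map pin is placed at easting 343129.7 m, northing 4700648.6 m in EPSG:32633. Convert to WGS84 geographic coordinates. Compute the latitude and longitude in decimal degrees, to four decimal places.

Zone 33N: λ₀ = 15°, k₀ = 0.9996, false easting 500000 m.
Meridian distance M = (N − FN)/k₀ = 4702529.6 m.
Inverse transverse Mercator on WGS84 gives φ = 42.44229956°, λ = 13.09260042°.

lat 42.4423°, lon 13.0926°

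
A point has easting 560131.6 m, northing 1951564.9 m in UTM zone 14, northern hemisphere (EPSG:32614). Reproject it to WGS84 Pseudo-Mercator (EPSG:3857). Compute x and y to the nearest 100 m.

x -10957500 m, y 1996600 m

Unproject from UTM 14N (λ₀ = -99°) → φ = 17.65010038°, λ = -98.43309973°.
Web Mercator (R = 6378137 m): x = -10957522.539 m, y = 1996633.735 m.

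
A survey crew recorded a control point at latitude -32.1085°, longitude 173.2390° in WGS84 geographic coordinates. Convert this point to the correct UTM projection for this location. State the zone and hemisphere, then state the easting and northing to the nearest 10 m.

Zone 59S: E 711260 m, N 6445340 m

Longitude 173.2390° lies in the 6° band [168°, 174°), giving zone 59; latitude is south of the equator, so 59S.
Zone 59 central meridian λ₀ = 6×59 − 183 = 171°; Δλ = +2.2390°.
Transverse Mercator on WGS84 with k₀ = 0.9996 gives E = 711259.660 m, N = 6445343.088 m.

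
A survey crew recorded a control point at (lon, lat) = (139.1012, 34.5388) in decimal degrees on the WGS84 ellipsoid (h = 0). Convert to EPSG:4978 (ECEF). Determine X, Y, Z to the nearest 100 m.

WGS84: a = 6378137 m, e² = 0.006694380; N(φ) = a/√(1−e²sin²φ) = 6385010.645 m.
X = (N+h)·cosφ·cosλ = -3975562.223 m; Y = (N+h)·cosφ·sinλ = 3443594.287 m; Z = (N(1−e²)+h)·sinφ = 3595838.281 m.

X -3975600 m, Y 3443600 m, Z 3595800 m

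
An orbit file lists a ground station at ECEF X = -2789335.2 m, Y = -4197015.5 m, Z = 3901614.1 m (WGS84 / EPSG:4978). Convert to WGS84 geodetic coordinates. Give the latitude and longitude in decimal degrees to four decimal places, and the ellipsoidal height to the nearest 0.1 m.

λ = atan2(Y, X) = -123.60799995°; p = √(X²+Y²) = 5039377.9 m.
Bowring's method on WGS84 (a = 6378137 m, b = 6356752.314 m) gives φ = 37.93430032°, h = 3121.862 m.

lat 37.9343°, lon -123.6080°, h 3121.9 m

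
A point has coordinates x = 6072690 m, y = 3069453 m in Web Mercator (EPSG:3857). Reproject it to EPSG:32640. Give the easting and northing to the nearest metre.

E 256143 m, N 2940787 m

Web Mercator inverse (R = 6378137 m) → φ = 26.56680318°, λ = 54.55190243°.
UTM 40N forward: E = 256142.933 m, N = 2940787.097 m.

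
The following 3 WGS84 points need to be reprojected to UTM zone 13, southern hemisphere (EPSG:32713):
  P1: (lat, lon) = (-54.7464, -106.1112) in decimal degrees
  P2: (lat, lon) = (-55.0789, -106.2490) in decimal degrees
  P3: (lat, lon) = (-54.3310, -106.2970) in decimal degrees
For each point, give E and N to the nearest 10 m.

P1: E 428470 m, N 3932860 m; P2: E 420260 m, N 3895720 m; P3: E 415660 m, N 3978870 m

UTM zone 13S: λ₀ = -105°, k₀ = 0.9996.
P1 (-54.7464°, -106.1112°) → (428472.038, 3932861.906) m.
P2 (-55.0789°, -106.2490°) → (420262.334, 3895715.945) m.
P3 (-54.3310°, -106.2970°) → (415660.413, 3978874.532) m.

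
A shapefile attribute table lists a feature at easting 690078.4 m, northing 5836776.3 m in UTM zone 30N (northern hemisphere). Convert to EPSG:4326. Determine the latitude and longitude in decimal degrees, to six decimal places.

Zone 30N: λ₀ = -3°, k₀ = 0.9996, false easting 500000 m.
Meridian distance M = (N − FN)/k₀ = 5839111.9 m.
Inverse transverse Mercator on WGS84 gives φ = 52.64759988°, λ = -0.19019989°.

lat 52.647600°, lon -0.190200°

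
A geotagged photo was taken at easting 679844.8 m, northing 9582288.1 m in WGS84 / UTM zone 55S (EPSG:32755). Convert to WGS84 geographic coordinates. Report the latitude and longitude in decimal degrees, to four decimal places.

Zone 55S: λ₀ = 147°, k₀ = 0.9996, false easting 500000 m, false northing 10000000 m.
Meridian distance M = (N − FN)/k₀ = -417879.1 m.
Inverse transverse Mercator on WGS84 gives φ = -3.77760033°, λ = 148.61950022°.

lat -3.7776°, lon 148.6195°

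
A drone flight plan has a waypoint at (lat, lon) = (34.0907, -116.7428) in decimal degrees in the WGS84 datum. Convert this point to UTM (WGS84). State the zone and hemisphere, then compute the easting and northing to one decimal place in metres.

Zone 11N: E 523726.6 m, N 3772242.5 m

Longitude -116.7428° lies in the 6° band [-120°, -114°), giving zone 11; latitude is north of the equator, so 11N.
Zone 11 central meridian λ₀ = 6×11 − 183 = -117°; Δλ = +0.2572°.
Transverse Mercator on WGS84 with k₀ = 0.9996 gives E = 523726.618 m, N = 3772242.537 m.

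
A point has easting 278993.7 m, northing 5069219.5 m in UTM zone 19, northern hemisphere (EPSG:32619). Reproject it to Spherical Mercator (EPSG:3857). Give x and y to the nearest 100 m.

Unproject from UTM 19N (λ₀ = -69°) → φ = 45.74119985°, λ = -71.84099960°.
Web Mercator (R = 6378137 m): x = -7997303.493 m, y = 5738972.865 m.

x -7997300 m, y 5739000 m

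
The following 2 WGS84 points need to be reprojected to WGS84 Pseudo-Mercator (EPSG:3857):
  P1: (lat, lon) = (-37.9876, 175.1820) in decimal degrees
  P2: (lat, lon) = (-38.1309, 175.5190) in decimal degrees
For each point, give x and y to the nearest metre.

P1: x 19501171 m, y -4577674 m; P2: x 19538686 m, y -4597934 m

Web Mercator: x = R·λ, y = R·ln tan(π/4+φ/2), R = 6378137 m.
P1 (-37.9876°, 175.1820°) → (19501171.036, -4577674.257) m.
P2 (-38.1309°, 175.5190°) → (19538685.705, -4597934.132) m.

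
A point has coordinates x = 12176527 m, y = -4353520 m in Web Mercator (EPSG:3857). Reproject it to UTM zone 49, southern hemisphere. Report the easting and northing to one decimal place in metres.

Web Mercator inverse (R = 6378137 m) → φ = -36.38350360°, λ = 109.38360312°.
UTM 49S forward: E = 355020.855 m, N = 5972300.752 m.

E 355020.9 m, N 5972300.8 m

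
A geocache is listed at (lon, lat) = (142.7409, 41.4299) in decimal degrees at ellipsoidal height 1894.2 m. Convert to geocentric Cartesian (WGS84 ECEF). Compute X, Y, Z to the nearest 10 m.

WGS84: a = 6378137 m, e² = 0.006694380; N(φ) = a/√(1−e²sin²φ) = 6387505.212 m.
X = (N+h)·cosφ·cosλ = -3812829.622 m; Y = (N+h)·cosφ·sinλ = 2900298.868 m; Z = (N(1−e²)+h)·sinφ = 4199591.500 m.

X -3812830 m, Y 2900300 m, Z 4199590 m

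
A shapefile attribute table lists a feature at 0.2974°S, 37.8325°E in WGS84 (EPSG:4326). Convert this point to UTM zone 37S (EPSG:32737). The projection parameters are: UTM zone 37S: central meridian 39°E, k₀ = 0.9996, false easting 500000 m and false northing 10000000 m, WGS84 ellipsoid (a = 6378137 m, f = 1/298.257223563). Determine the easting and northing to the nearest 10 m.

Zone 37 central meridian λ₀ = 6×37 − 183 = 39°; Δλ = -1.1675°.
Transverse Mercator on WGS84 with k₀ = 0.9996 gives E = 370079.168 m, N = 9967121.490 m.

E 370080 m, N 9967120 m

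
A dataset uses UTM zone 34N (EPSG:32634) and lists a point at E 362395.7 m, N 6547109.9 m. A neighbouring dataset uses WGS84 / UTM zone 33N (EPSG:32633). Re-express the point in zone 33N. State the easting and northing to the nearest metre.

UTM 34N → geographic: φ = 59.04120017°, λ = 18.60170045°.
UTM 33N (λ₀ = 15°) forward: E = 706614.675 m, N = 6550211.404 m.

E 706615 m, N 6550211 m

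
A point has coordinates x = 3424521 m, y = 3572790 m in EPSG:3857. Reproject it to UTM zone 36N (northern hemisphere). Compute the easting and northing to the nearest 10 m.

Web Mercator inverse (R = 6378137 m) → φ = 30.53719624°, λ = 30.76299555°.
UTM 36N forward: E = 285391.030 m, N = 3380442.841 m.

E 285390 m, N 3380440 m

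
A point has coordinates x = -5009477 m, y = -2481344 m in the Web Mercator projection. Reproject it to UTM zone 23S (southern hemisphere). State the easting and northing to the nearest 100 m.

E 499900 m, N 7595000 m

Web Mercator inverse (R = 6378137 m) → φ = -21.74839733°, λ = -45.00089755°.
UTM 23S forward: E = 499907.192 m, N = 7595021.504 m.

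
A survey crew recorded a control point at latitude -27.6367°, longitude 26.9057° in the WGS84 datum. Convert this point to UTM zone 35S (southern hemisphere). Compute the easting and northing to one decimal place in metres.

E 490697.3 m, N 6943037.6 m

Zone 35 central meridian λ₀ = 6×35 − 183 = 27°; Δλ = -0.0943°.
Transverse Mercator on WGS84 with k₀ = 0.9996 gives E = 490697.274 m, N = 6943037.620 m.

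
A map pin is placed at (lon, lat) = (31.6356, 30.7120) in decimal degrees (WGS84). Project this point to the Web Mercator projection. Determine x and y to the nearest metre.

x 3521659 m, y 3595403 m

Web Mercator is spherical with R = a = 6378137 m.
x = R·λ = 6378137 × 0.552145381 = 3521658.883 m.
y = R·ln tan(π/4 + φ/2) = 6378137 × 0.563707407 = 3595403.073 m.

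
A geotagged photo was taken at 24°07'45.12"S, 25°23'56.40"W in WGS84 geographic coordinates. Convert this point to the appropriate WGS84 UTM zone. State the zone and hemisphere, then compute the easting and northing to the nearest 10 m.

Longitude -25.3990° lies in the 6° band [-30°, -24°), giving zone 26; latitude is south of the equator, so 26S.
Zone 26 central meridian λ₀ = 6×26 − 183 = -27°; Δλ = +1.6010°.
Transverse Mercator on WGS84 with k₀ = 0.9996 gives E = 662690.638 m, N = 7330539.743 m.

Zone 26S: E 662690 m, N 7330540 m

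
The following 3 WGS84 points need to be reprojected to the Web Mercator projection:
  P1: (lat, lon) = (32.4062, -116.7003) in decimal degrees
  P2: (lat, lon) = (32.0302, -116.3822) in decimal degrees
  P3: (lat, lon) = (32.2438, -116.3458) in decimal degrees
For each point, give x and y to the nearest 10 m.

P1: x -12991020 m, y 3816750 m; P2: x -12955610 m, y 3767280 m; P3: x -12951560 m, y 3795360 m

Web Mercator: x = R·λ, y = R·ln tan(π/4+φ/2), R = 6378137 m.
P1 (32.4062°, -116.7003°) → (-12991017.971, 3816749.593) m.
P2 (32.0302°, -116.3822°) → (-12955607.241, 3767275.500) m.
P3 (32.2438°, -116.3458°) → (-12951555.212, 3795355.884) m.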